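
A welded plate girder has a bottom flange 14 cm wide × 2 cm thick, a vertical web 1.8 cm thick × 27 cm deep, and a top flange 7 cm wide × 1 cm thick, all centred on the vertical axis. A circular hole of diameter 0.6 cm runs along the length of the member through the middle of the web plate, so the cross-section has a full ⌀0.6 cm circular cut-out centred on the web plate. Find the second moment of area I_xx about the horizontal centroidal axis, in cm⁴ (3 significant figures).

Split into non-overlapping primitives; take the origin at the lower-left of the bounding box.
Bottom plate: 14 × 2, A = 28 cm², y = 1 cm, Ī = 9.3333 cm⁴.
Web plate: 1.8 × 27, A = 48.6 cm², y = 15.5 cm, Ī = 2952.5 cm⁴.
Top plate: 7 × 1, A = 7 cm², y = 29.5 cm, Ī = 0.58333 cm⁴.
Hole (subtracted): ⌀0.6, A = 0.28274 cm², y = 15.5 cm, Ī = 0.0063617 cm⁴.
Centroid: ȳ = ΣA·y / ΣA = 11.803 cm.
Transfer each piece to the horizontal centroidal axis using Ī + A·d² with d = y − 11.803:
  bottom plate: d = -10.803 cm → contributes +3277.2 cm⁴
  web plate: d = 3.6967 cm → contributes +3616.6 cm⁴
  top plate: d = 17.697 cm → contributes +2192.8 cm⁴
  hole: d = 3.6967 cm → contributes −3.8702 cm⁴
Total I = 9082.8 cm⁴.

I_xx ≈ 9080 cm⁴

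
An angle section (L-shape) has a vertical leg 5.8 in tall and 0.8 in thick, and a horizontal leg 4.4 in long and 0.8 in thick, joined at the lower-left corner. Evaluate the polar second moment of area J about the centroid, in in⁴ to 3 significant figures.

J ≈ 36.2 in⁴

Treat the section as a set of non-overlapping primitives; coordinates are from the bounding-box lower-left.
Vertical leg: 0.8 × 5.8, A = 4.64 in², y = 2.9 in, Ī = 13.007 in⁴.
Horizontal leg (remainder): 3.6 × 0.8, A = 2.88 in², y = 0.4 in, Ī = 0.1536 in⁴.
Centroid: ȳ = ΣA·y / ΣA = 1.9426 in.
Transfer each piece to the centroidal x-axis using Ī + A·d² with d = y − 1.9426:
  vertical leg: d = 0.95745 in → contributes +17.261 in⁴
  horizontal leg (remainder): d = -1.5426 in → contributes +7.0065 in⁴
Total I = 24.267 in⁴.
For the y-axis: x̄ = 1.2426 in.
Repeating about the centroidal y-axis gives I_y = 11.959 in⁴.
Polar second moment: J = I_x + I_y = 36.226 in⁴.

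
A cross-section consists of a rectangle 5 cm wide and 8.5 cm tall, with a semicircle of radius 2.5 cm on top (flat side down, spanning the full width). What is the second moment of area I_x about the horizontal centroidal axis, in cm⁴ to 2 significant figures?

Decompose the section into non-overlapping parts with the origin at the bottom-left of its bounding rectangle.
Rectangular body: 5 × 8.5, A = 42.5 cm², y = 4.25 cm, Ī = 255.9 cm⁴.
Semicircular cap: semicircle r = 2.5, A = 9.817 cm², y = 9.561 cm, Ī = 4.287 cm⁴.
Centroid: ȳ = ΣA·y / ΣA = 5.247 cm.
Transfer each piece to the horizontal centroidal axis using Ī + A·d² with d = y − 5.247:
  rectangular body: d = -0.9966 cm → contributes +298.1 cm⁴
  semicircular cap: d = 4.314 cm → contributes +187 cm⁴
Total I = 485.1 cm⁴.

I_x ≈ 490 cm⁴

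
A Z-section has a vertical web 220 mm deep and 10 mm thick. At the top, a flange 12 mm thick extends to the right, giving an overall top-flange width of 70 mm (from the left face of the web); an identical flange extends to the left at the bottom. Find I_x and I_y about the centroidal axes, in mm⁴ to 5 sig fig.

Decompose the section into non-overlapping parts with the origin at the bottom-left of its bounding rectangle.
Web: 10 × 220, A = 2 200 mm², y = 110 mm, Ī = 8 873 333 mm⁴.
Top flange (beyond web): 60 × 12, A = 720 mm², y = 214 mm, Ī = 8 640 mm⁴.
Bottom flange (beyond web): 60 × 12, A = 720 mm², y = 6 mm, Ī = 8 640 mm⁴.
Centroid: ȳ = ΣA·y / ΣA = 110 mm.
Transfer each piece to the centroidal x-axis using Ī + A·d² with d = y − 110:
  web: d = 0 mm → contributes +8 873 333 mm⁴
  top flange (beyond web): d = 104 mm → contributes +7 796 160 mm⁴
  bottom flange (beyond web): d = -104 mm → contributes +7 796 160 mm⁴
Total I = 24 465 653 mm⁴.
For the y-axis: x̄ = 65 mm.
Repeating about the centroidal y-axis gives I_y = 2 214 333 mm⁴.

I_x ≈ 2.4466 × 10⁷ mm⁴, I_y ≈ 2.2143 × 10⁶ mm⁴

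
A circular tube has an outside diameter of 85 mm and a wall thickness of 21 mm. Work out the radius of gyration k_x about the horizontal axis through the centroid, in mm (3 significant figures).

k_x ≈ 23.8 mm

Break the section into simple shapes (no overlaps), measuring from the bottom-left corner of the bounding box.
Outer circle: ⌀85, A = 5674.5 mm², y = 42.5 mm, Ī = 2 562 392 mm⁴.
Bore (subtracted): ⌀43, A = 1452.2 mm², y = 42.5 mm, Ī = 167 820 mm⁴.
By symmetry the centroid is at mid-height, ȳ = 42.5 mm.
All pieces are centred on the horizontal axis through the centroid, so I = ΣĪ (holes subtracted) = 2 394 572 mm⁴.
Radius of gyration: k = √(I/A) = √(2 394 572 / 4222.3) = 23.814 mm.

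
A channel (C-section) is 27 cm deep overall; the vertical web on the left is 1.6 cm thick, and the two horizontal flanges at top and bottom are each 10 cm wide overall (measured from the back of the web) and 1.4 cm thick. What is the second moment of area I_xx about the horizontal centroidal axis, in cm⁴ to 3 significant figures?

Break the section into simple shapes (no overlaps), measuring from the bottom-left corner of the bounding box.
Web: 1.6 × 27, A = 43.2 cm², y = 13.5 cm, Ī = 2624.4 cm⁴.
Top flange (beyond web): 8.4 × 1.4, A = 11.76 cm², y = 26.3 cm, Ī = 1.9208 cm⁴.
Bottom flange (beyond web): 8.4 × 1.4, A = 11.76 cm², y = 0.7 cm, Ī = 1.9208 cm⁴.
By symmetry the centroid is at mid-height, ȳ = 13.5 cm.
Transfer each piece to the horizontal centroidal axis using Ī + A·d² with d = y − 13.5:
  web: d = 0 cm → contributes +2624.4 cm⁴
  top flange (beyond web): d = 12.8 cm → contributes +1928.7 cm⁴
  bottom flange (beyond web): d = -12.8 cm → contributes +1928.7 cm⁴
Total I = 6481.8 cm⁴.

I_xx ≈ 6480 cm⁴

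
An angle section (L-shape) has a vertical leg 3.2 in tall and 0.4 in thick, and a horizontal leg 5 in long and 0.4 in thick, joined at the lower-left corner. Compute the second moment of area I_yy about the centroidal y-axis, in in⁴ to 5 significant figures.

I_yy ≈ 7.9795 in⁴

Split into non-overlapping primitives; take the origin at the lower-left of the bounding box.
Vertical leg: 0.4 × 3.2, A = 1.28 in², x = 0.2 in, Ī = 0.01706667 in⁴.
Horizontal leg (remainder): 4.6 × 0.4, A = 1.84 in², x = 2.7 in, Ī = 3.244533 in⁴.
Centroid: x̄ = ΣA·x / ΣA = 1.674359 in.
Transfer each piece to the centroidal y-axis using Ī + A·d² with d = x − 1.674359:
  vertical leg: d = -1.474359 in → contributes +2.799447 in⁴
  horizontal leg (remainder): d = 1.025641 in → contributes +5.180102 in⁴
Total I = 7.979549 in⁴.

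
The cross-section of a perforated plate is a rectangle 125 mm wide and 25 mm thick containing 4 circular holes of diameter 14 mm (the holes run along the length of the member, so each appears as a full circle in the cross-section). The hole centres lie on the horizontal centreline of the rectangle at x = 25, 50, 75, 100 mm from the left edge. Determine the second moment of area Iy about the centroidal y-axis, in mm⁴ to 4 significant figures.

Treat the section as a set of non-overlapping primitives; coordinates are from the bounding-box lower-left.
Plate: 125 × 25, A = 3 125 mm², x = 62.5 mm, Ī = 4 069 010 mm⁴.
Hole 1 (subtracted): ⌀14, A = 153.938 mm², x = 25 mm, Ī = 1885.74 mm⁴.
Hole 2 (subtracted): ⌀14, A = 153.938 mm², x = 50 mm, Ī = 1885.74 mm⁴.
Hole 3 (subtracted): ⌀14, A = 153.938 mm², x = 75 mm, Ī = 1885.74 mm⁴.
Hole 4 (subtracted): ⌀14, A = 153.938 mm², x = 100 mm, Ī = 1885.74 mm⁴.
By symmetry the centroid is at mid-width, x̄ = 62.5 mm.
Transfer each piece to the centroidal y-axis using Ī + A·d² with d = x − 62.5:
  plate: d = 0 mm → contributes +4 069 010 mm⁴
  hole 1: d = -37.5 mm → contributes −218 361 mm⁴
  hole 2: d = -12.5 mm → contributes −25938.6 mm⁴
  hole 3: d = 12.5 mm → contributes −25938.6 mm⁴
  hole 4: d = 37.5 mm → contributes −218 361 mm⁴
Total I = 3 580 411 mm⁴.

Iy ≈ 3.580 × 10⁶ mm⁴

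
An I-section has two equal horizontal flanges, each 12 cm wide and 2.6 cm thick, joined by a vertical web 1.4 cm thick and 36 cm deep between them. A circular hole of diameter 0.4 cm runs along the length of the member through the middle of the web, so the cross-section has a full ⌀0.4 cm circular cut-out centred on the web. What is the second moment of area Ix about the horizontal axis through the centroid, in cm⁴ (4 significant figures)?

Decompose the section into non-overlapping parts with the origin at the bottom-left of its bounding rectangle.
Bottom flange: 12 × 2.6, A = 31.2 cm², y = 1.3 cm, Ī = 17.576 cm⁴.
Web: 1.4 × 36, A = 50.4 cm², y = 20.6 cm, Ī = 5443.2 cm⁴.
Top flange: 12 × 2.6, A = 31.2 cm², y = 39.9 cm, Ī = 17.576 cm⁴.
Hole (subtracted): ⌀0.4, A = 0.125664 cm², y = 20.6 cm, Ī = 0.00125664 cm⁴.
By symmetry the centroid is at mid-height, ȳ = 20.6 cm.
Transfer each piece to the horizontal axis through the centroid using Ī + A·d² with d = y − 20.6:
  bottom flange: d = -19.3 cm → contributes +11639.3 cm⁴
  web: d = 0 cm → contributes +5443.2 cm⁴
  top flange: d = 19.3 cm → contributes +11639.3 cm⁴
  hole: d = 0 cm → contributes −0.00125664 cm⁴
Total I = 28721.7 cm⁴.

Ix ≈ 2.872 × 10⁴ cm⁴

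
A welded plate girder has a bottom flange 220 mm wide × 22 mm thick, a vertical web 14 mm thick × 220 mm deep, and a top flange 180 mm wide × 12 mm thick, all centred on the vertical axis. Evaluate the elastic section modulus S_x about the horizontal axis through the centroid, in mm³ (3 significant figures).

Split into non-overlapping primitives; take the origin at the lower-left of the bounding box.
Bottom plate: 220 × 22, A = 4 840 mm², y = 11 mm, Ī = 195 213 mm⁴.
Web plate: 14 × 220, A = 3 080 mm², y = 132 mm, Ī = 12 422 667 mm⁴.
Top plate: 180 × 12, A = 2 160 mm², y = 248 mm, Ī = 25 920 mm⁴.
Centroid: ȳ = ΣA·y / ΣA = 98.758 mm.
Transfer each piece to the horizontal axis through the centroid using Ī + A·d² with d = y − 98.758:
  bottom plate: d = -87.758 mm → contributes +37 470 258 mm⁴
  web plate: d = 33.242 mm → contributes +15 826 174 mm⁴
  top plate: d = 149.24 mm → contributes +48 136 018 mm⁴
Total I = 101 432 449 mm⁴.
Extreme fibre distance c = 155.24 mm; S = I/c = 653 383 mm³.

S_x ≈ 6.53 × 10⁵ mm³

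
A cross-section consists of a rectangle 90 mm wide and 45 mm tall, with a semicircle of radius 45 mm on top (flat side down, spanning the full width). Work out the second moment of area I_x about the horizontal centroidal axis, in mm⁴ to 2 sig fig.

I_x ≈ 4.2 × 10⁶ mm⁴

Break the section into simple shapes (no overlaps), measuring from the bottom-left corner of the bounding box.
Rectangular body: 90 × 45, A = 4 050 mm², y = 22.5 mm, Ī = 683 438 mm⁴.
Semicircular cap: semicircle r = 45, A = 3 181 mm², y = 64.1 mm, Ī = 450 072 mm⁴.
Centroid: ȳ = ΣA·y / ΣA = 40.8 mm.
Transfer each piece to the horizontal centroidal axis using Ī + A·d² with d = y − 40.8:
  rectangular body: d = -18.3 mm → contributes +2 039 632 mm⁴
  semicircular cap: d = 23.3 mm → contributes +2 176 832 mm⁴
Total I = 4 216 464 mm⁴.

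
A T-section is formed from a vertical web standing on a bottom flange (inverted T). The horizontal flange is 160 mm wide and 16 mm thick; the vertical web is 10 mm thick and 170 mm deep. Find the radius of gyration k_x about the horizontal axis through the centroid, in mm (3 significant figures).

Break the section into simple shapes (no overlaps), measuring from the bottom-left corner of the bounding box.
Flange: 160 × 16, A = 2 560 mm², y = 8 mm, Ī = 54 613 mm⁴.
Web: 10 × 170, A = 1 700 mm², y = 101 mm, Ī = 4 094 167 mm⁴.
Centroid: ȳ = ΣA·y / ΣA = 45.113 mm.
Transfer each piece to the horizontal axis through the centroid using Ī + A·d² with d = y − 45.113:
  flange: d = -37.113 mm → contributes +3 580 631 mm⁴
  web: d = 55.887 mm → contributes +9 403 935 mm⁴
Total I = 12 984 566 mm⁴.
Radius of gyration: k = √(I/A) = √(12 984 566 / 4 260) = 55.209 mm.

k_x ≈ 55.2 mm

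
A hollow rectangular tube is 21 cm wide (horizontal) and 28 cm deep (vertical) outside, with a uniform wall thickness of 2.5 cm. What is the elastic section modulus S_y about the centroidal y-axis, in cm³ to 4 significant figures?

Split into non-overlapping primitives; take the origin at the lower-left of the bounding box.
Outer rectangle: 21 × 28, A = 588 cm², x = 10.5 cm, Ī = 21 609 cm⁴.
Inner void (subtracted): 16 × 23, A = 368 cm², x = 10.5 cm, Ī = 7850.67 cm⁴.
By symmetry the centroid is at mid-width, x̄ = 10.5 cm.
All pieces are centred on the centroidal y-axis, so I = ΣĪ (holes subtracted) = 13758.3 cm⁴.
Extreme fibre distance c = 10.5 cm; S = I/c = 1310.32 cm³.

S_y ≈ 1310 cm³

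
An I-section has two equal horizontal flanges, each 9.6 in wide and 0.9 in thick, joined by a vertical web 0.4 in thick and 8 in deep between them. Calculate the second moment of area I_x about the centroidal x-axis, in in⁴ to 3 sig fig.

Decompose the section into non-overlapping parts with the origin at the bottom-left of its bounding rectangle.
Bottom flange: 9.6 × 0.9, A = 8.64 in², y = 0.45 in, Ī = 0.5832 in⁴.
Web: 0.4 × 8, A = 3.2 in², y = 4.9 in, Ī = 17.067 in⁴.
Top flange: 9.6 × 0.9, A = 8.64 in², y = 9.35 in, Ī = 0.5832 in⁴.
By symmetry the centroid is at mid-height, ȳ = 4.9 in.
Transfer each piece to the centroidal x-axis using Ī + A·d² with d = y − 4.9:
  bottom flange: d = -4.45 in → contributes +171.68 in⁴
  web: d = 0 in → contributes +17.067 in⁴
  top flange: d = 4.45 in → contributes +171.68 in⁴
Total I = 360.42 in⁴.

I_x ≈ 360 in⁴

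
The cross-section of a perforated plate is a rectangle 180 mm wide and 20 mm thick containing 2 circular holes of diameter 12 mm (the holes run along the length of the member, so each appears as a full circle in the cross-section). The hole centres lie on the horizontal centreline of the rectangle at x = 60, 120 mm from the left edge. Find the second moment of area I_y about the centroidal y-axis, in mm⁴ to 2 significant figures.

I_y ≈ 9.5 × 10⁶ mm⁴

Treat the section as a set of non-overlapping primitives; coordinates are from the bounding-box lower-left.
Plate: 180 × 20, A = 3 600 mm², x = 90 mm, Ī = 9 720 000 mm⁴.
Hole 1 (subtracted): ⌀12, A = 113.1 mm², x = 60 mm, Ī = 1 018 mm⁴.
Hole 2 (subtracted): ⌀12, A = 113.1 mm², x = 120 mm, Ī = 1 018 mm⁴.
By symmetry the centroid is at mid-width, x̄ = 90 mm.
Transfer each piece to the centroidal y-axis using Ī + A·d² with d = x − 90:
  plate: d = 0 mm → contributes +9 720 000 mm⁴
  hole 1: d = -30 mm → contributes −102 805 mm⁴
  hole 2: d = 30 mm → contributes −102 805 mm⁴
Total I = 9 514 389 mm⁴.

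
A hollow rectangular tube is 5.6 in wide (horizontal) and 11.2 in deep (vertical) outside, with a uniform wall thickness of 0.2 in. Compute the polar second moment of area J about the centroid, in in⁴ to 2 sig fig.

Break the section into simple shapes (no overlaps), measuring from the bottom-left corner of the bounding box.
Outer rectangle: 5.6 × 11.2, A = 62.72 in², y = 5.6 in, Ī = 655.6 in⁴.
Inner void (subtracted): 5.2 × 10.8, A = 56.16 in², y = 5.6 in, Ī = 545.9 in⁴.
By symmetry the centroid is at mid-height, ȳ = 5.6 in.
All pieces are centred on the centroidal x-axis, so I = ΣĪ (holes subtracted) = 109.8 in⁴.
Repeating about the centroidal y-axis gives I_y = 37.36 in⁴.
Polar second moment: J = I_x + I_y = 147.1 in⁴.

J ≈ 150 in⁴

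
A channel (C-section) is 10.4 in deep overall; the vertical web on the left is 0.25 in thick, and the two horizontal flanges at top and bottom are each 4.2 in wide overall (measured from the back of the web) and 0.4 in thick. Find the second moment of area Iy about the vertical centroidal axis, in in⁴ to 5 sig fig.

Iy ≈ 10.413 in⁴

Decompose the section into non-overlapping parts with the origin at the bottom-left of its bounding rectangle.
Web: 0.25 × 10.4, A = 2.6 in², x = 0.125 in, Ī = 0.01354167 in⁴.
Top flange (beyond web): 3.95 × 0.4, A = 1.58 in², x = 2.225 in, Ī = 2.054329 in⁴.
Bottom flange (beyond web): 3.95 × 0.4, A = 1.58 in², x = 2.225 in, Ī = 2.054329 in⁴.
Centroid: x̄ = ΣA·x / ΣA = 1.277083 in.
Transfer each piece to the vertical centroidal axis using Ī + A·d² with d = x − 1.277083:
  web: d = -1.152083 in → contributes +3.464511 in⁴
  top flange (beyond web): d = 0.9479167 in → contributes +3.474032 in⁴
  bottom flange (beyond web): d = 0.9479167 in → contributes +3.474032 in⁴
Total I = 10.41258 in⁴.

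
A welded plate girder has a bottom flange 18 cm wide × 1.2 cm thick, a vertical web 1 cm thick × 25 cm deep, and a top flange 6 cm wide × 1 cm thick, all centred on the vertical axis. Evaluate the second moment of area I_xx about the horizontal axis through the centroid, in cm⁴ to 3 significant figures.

I_xx ≈ 5230 cm⁴

Treat the section as a set of non-overlapping primitives; coordinates are from the bounding-box lower-left.
Bottom plate: 18 × 1.2, A = 21.6 cm², y = 0.6 cm, Ī = 2.592 cm⁴.
Web plate: 1 × 25, A = 25 cm², y = 13.7 cm, Ī = 1302.1 cm⁴.
Top plate: 6 × 1, A = 6 cm², y = 26.7 cm, Ī = 0.5 cm⁴.
Centroid: ȳ = ΣA·y / ΣA = 9.8034 cm.
Transfer each piece to the horizontal axis through the centroid using Ī + A·d² with d = y − 9.8034:
  bottom plate: d = -9.2034 cm → contributes +1832.2 cm⁴
  web plate: d = 3.8966 cm → contributes +1681.7 cm⁴
  top plate: d = 16.897 cm → contributes +1713.5 cm⁴
Total I = 5227.3 cm⁴.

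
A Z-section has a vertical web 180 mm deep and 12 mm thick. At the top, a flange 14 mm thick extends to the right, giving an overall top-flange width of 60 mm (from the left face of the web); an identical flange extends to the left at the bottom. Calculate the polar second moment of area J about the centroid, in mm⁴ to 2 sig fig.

Split into non-overlapping primitives; take the origin at the lower-left of the bounding box.
Web: 12 × 180, A = 2 160 mm², y = 90 mm, Ī = 5 832 000 mm⁴.
Top flange (beyond web): 48 × 14, A = 672 mm², y = 173 mm, Ī = 10 976 mm⁴.
Bottom flange (beyond web): 48 × 14, A = 672 mm², y = 7 mm, Ī = 10 976 mm⁴.
Centroid: ȳ = ΣA·y / ΣA = 90 mm.
Transfer each piece to the centroidal x-axis using Ī + A·d² with d = y − 90:
  web: d = 0 mm → contributes +5 832 000 mm⁴
  top flange (beyond web): d = 83 mm → contributes +4 640 384 mm⁴
  bottom flange (beyond web): d = -83 mm → contributes +4 640 384 mm⁴
Total I = 15 112 768 mm⁴.
For the y-axis: x̄ = 54 mm.
Repeating about the centroidal y-axis gives I_y = 1 493 568 mm⁴.
Polar second moment: J = I_x + I_y = 16 606 336 mm⁴.

J ≈ 1.7 × 10⁷ mm⁴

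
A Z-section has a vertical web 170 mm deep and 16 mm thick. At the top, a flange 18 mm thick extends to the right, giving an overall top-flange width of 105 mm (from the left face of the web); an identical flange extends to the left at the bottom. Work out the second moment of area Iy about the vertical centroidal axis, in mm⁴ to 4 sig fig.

Treat the section as a set of non-overlapping primitives; coordinates are from the bounding-box lower-left.
Web: 16 × 170, A = 2 720 mm², x = 97 mm, Ī = 58026.7 mm⁴.
Top flange (beyond web): 89 × 18, A = 1 602 mm², x = 149.5 mm, Ī = 1 057 454 mm⁴.
Bottom flange (beyond web): 89 × 18, A = 1 602 mm², x = 44.5 mm, Ī = 1 057 454 mm⁴.
Centroid: x̄ = ΣA·x / ΣA = 97 mm.
Transfer each piece to the vertical centroidal axis using Ī + A·d² with d = x − 97:
  web: d = 0 mm → contributes +58026.7 mm⁴
  top flange (beyond web): d = 52.5 mm → contributes +5 472 966 mm⁴
  bottom flange (beyond web): d = -52.5 mm → contributes +5 472 966 mm⁴
Total I = 11 003 959 mm⁴.

Iy ≈ 1.100 × 10⁷ mm⁴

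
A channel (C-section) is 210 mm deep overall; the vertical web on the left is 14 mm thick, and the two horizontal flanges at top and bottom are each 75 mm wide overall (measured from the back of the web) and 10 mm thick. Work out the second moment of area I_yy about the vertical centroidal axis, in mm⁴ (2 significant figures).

I_yy ≈ 1.6 × 10⁶ mm⁴

Split into non-overlapping primitives; take the origin at the lower-left of the bounding box.
Web: 14 × 210, A = 2 940 mm², x = 7 mm, Ī = 48 020 mm⁴.
Top flange (beyond web): 61 × 10, A = 610 mm², x = 44.5 mm, Ī = 189 151 mm⁴.
Bottom flange (beyond web): 61 × 10, A = 610 mm², x = 44.5 mm, Ī = 189 151 mm⁴.
Centroid: x̄ = ΣA·x / ΣA = 18 mm.
Transfer each piece to the vertical centroidal axis using Ī + A·d² with d = x − 18:
  web: d = -11 mm → contributes +403 605 mm⁴
  top flange (beyond web): d = 26.5 mm → contributes +617 601 mm⁴
  bottom flange (beyond web): d = 26.5 mm → contributes +617 601 mm⁴
Total I = 1 638 807 mm⁴.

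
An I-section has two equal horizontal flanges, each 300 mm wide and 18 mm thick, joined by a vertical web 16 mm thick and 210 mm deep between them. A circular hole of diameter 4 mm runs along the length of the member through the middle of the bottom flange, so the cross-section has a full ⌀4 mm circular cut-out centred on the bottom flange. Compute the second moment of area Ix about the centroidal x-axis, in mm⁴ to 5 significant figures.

Split into non-overlapping primitives; take the origin at the lower-left of the bounding box.
Bottom flange: 300 × 18, A = 5 400 mm², y = 9 mm, Ī = 145 800 mm⁴.
Web: 16 × 210, A = 3 360 mm², y = 123 mm, Ī = 12 348 000 mm⁴.
Top flange: 300 × 18, A = 5 400 mm², y = 237 mm, Ī = 145 800 mm⁴.
Hole (subtracted): ⌀4, A = 12.56637 mm², y = 9 mm, Ī = 12.56637 mm⁴.
Centroid: ȳ = ΣA·y / ΣA = 123.1013 mm.
Transfer each piece to the centroidal x-axis using Ī + A·d² with d = y − 123.1013:
  bottom flange: d = -114.1013 mm → contributes +70 448 926 mm⁴
  web: d = -0.1012598 mm → contributes +12 348 034 mm⁴
  top flange: d = 113.8987 mm → contributes +70 199 584 mm⁴
  hole: d = -114.1013 mm → contributes −163615.4 mm⁴
Total I = 152 832 930 mm⁴.

Ix ≈ 1.5283 × 10⁸ mm⁴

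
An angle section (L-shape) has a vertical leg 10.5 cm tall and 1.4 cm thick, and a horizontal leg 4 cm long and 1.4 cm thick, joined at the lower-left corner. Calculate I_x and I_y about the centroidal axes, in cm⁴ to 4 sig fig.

I_x ≈ 196.1 cm⁴, I_y ≈ 16.12 cm⁴

Split into non-overlapping primitives; take the origin at the lower-left of the bounding box.
Vertical leg: 1.4 × 10.5, A = 14.7 cm², y = 5.25 cm, Ī = 135.056 cm⁴.
Horizontal leg (remainder): 2.6 × 1.4, A = 3.64 cm², y = 0.7 cm, Ī = 0.594533 cm⁴.
Centroid: ȳ = ΣA·y / ΣA = 4.34695 cm.
Transfer each piece to the centroidal x-axis using Ī + A·d² with d = y − 4.34695:
  vertical leg: d = 0.903053 cm → contributes +147.044 cm⁴
  horizontal leg (remainder): d = -3.64695 cm → contributes +49.0073 cm⁴
Total I = 196.052 cm⁴.
For the y-axis: x̄ = 1.09695 cm.
Repeating about the centroidal y-axis gives I_y = 16.1218 cm⁴.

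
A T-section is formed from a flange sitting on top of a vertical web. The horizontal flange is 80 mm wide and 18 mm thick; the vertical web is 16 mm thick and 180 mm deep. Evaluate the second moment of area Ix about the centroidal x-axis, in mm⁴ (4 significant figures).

Split into non-overlapping primitives; take the origin at the lower-left of the bounding box.
Flange: 80 × 18, A = 1 440 mm², y = 189 mm, Ī = 38 880 mm⁴.
Web: 16 × 180, A = 2 880 mm², y = 90 mm, Ī = 7 776 000 mm⁴.
Centroid: ȳ = ΣA·y / ΣA = 123 mm.
Transfer each piece to the centroidal x-axis using Ī + A·d² with d = y − 123:
  flange: d = 66 mm → contributes +6 311 520 mm⁴
  web: d = -33 mm → contributes +10 912 320 mm⁴
Total I = 17 223 840 mm⁴.

Ix ≈ 1.722 × 10⁷ mm⁴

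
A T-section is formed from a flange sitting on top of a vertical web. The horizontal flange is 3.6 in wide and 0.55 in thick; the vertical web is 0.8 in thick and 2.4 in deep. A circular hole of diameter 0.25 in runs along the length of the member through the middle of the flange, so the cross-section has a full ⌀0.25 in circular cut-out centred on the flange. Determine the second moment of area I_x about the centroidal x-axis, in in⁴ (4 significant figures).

I_x ≈ 3.066 in⁴

Treat the section as a set of non-overlapping primitives; coordinates are from the bounding-box lower-left.
Flange: 3.6 × 0.55, A = 1.98 in², y = 2.675 in, Ī = 0.0499125 in⁴.
Web: 0.8 × 2.4, A = 1.92 in², y = 1.2 in, Ī = 0.9216 in⁴.
Hole (subtracted): ⌀0.25, A = 0.0490874 in², y = 2.675 in, Ī = 0.000191748 in⁴.
Centroid: ȳ = ΣA·y / ΣA = 1.93959 in.
Transfer each piece to the centroidal x-axis using Ī + A·d² with d = y − 1.93959:
  flange: d = 0.73541 in → contributes +1.12075 in⁴
  web: d = -0.73959 in → contributes +1.97183 in⁴
  hole: d = 0.73541 in → contributes −0.0267396 in⁴
Total I = 3.06584 in⁴.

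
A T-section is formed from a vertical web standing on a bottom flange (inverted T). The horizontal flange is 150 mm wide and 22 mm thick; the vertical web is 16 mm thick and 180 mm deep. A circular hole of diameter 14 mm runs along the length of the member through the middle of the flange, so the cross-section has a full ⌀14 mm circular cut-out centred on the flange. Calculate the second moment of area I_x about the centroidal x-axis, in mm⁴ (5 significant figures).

I_x ≈ 2.3245 × 10⁷ mm⁴

Treat the section as a set of non-overlapping primitives; coordinates are from the bounding-box lower-left.
Flange: 150 × 22, A = 3 300 mm², y = 11 mm, Ī = 133 100 mm⁴.
Web: 16 × 180, A = 2 880 mm², y = 112 mm, Ī = 7 776 000 mm⁴.
Hole (subtracted): ⌀14, A = 153.938 mm², y = 11 mm, Ī = 1885.741 mm⁴.
Centroid: ȳ = ΣA·y / ΣA = 59.27033 mm.
Transfer each piece to the centroidal x-axis using Ī + A·d² with d = y − 59.27033:
  flange: d = -48.27033 mm → contributes +7 822 182 mm⁴
  web: d = 52.72967 mm → contributes +15 783 604 mm⁴
  hole: d = -48.27033 mm → contributes −360565.2 mm⁴
Total I = 23 245 221 mm⁴.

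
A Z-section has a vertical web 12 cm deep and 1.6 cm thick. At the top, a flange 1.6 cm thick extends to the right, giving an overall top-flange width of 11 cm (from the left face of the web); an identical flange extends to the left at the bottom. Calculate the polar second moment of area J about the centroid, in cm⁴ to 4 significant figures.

Split into non-overlapping primitives; take the origin at the lower-left of the bounding box.
Web: 1.6 × 12, A = 19.2 cm², y = 6 cm, Ī = 230.4 cm⁴.
Top flange (beyond web): 9.4 × 1.6, A = 15.04 cm², y = 11.2 cm, Ī = 3.20853 cm⁴.
Bottom flange (beyond web): 9.4 × 1.6, A = 15.04 cm², y = 0.8 cm, Ī = 3.20853 cm⁴.
Centroid: ȳ = ΣA·y / ΣA = 6 cm.
Transfer each piece to the centroidal x-axis using Ī + A·d² with d = y − 6:
  web: d = 0 cm → contributes +230.4 cm⁴
  top flange (beyond web): d = 5.2 cm → contributes +409.89 cm⁴
  bottom flange (beyond web): d = -5.2 cm → contributes +409.89 cm⁴
Total I = 1050.18 cm⁴.
For the y-axis: x̄ = 10.2 cm.
Repeating about the centroidal y-axis gives I_y = 1135.51 cm⁴.
Polar second moment: J = I_x + I_y = 2185.69 cm⁴.

J ≈ 2186 cm⁴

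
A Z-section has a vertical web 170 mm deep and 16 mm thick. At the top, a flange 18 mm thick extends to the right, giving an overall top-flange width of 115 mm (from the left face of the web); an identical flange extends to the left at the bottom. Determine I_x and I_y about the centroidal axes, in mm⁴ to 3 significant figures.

Split into non-overlapping primitives; take the origin at the lower-left of the bounding box.
Web: 16 × 170, A = 2 720 mm², y = 85 mm, Ī = 6 550 667 mm⁴.
Top flange (beyond web): 99 × 18, A = 1 782 mm², y = 161 mm, Ī = 48 114 mm⁴.
Bottom flange (beyond web): 99 × 18, A = 1 782 mm², y = 9 mm, Ī = 48 114 mm⁴.
Centroid: ȳ = ΣA·y / ΣA = 85 mm.
Transfer each piece to the centroidal x-axis using Ī + A·d² with d = y − 85:
  web: d = 0 mm → contributes +6 550 667 mm⁴
  top flange (beyond web): d = 76 mm → contributes +10 340 946 mm⁴
  bottom flange (beyond web): d = -76 mm → contributes +10 340 946 mm⁴
Total I = 27 232 559 mm⁴.
For the y-axis: x̄ = 107 mm.
Repeating about the centroidal y-axis gives I_y = 14 752 399 mm⁴.

I_x ≈ 2.72 × 10⁷ mm⁴, I_y ≈ 1.48 × 10⁷ mm⁴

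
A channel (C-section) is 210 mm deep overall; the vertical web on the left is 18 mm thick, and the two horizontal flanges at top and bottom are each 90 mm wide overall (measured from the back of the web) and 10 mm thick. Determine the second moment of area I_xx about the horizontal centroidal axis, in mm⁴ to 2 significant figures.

I_xx ≈ 2.8 × 10⁷ mm⁴

Split into non-overlapping primitives; take the origin at the lower-left of the bounding box.
Web: 18 × 210, A = 3 780 mm², y = 105 mm, Ī = 13 891 500 mm⁴.
Top flange (beyond web): 72 × 10, A = 720 mm², y = 205 mm, Ī = 6 000 mm⁴.
Bottom flange (beyond web): 72 × 10, A = 720 mm², y = 5 mm, Ī = 6 000 mm⁴.
By symmetry the centroid is at mid-height, ȳ = 105 mm.
Transfer each piece to the horizontal centroidal axis using Ī + A·d² with d = y − 105:
  web: d = 0 mm → contributes +13 891 500 mm⁴
  top flange (beyond web): d = 100 mm → contributes +7 206 000 mm⁴
  bottom flange (beyond web): d = -100 mm → contributes +7 206 000 mm⁴
Total I = 28 303 500 mm⁴.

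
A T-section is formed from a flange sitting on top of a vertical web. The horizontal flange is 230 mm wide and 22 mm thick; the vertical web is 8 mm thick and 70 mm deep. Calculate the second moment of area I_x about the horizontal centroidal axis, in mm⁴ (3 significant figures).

Treat the section as a set of non-overlapping primitives; coordinates are from the bounding-box lower-left.
Flange: 230 × 22, A = 5 060 mm², y = 81 mm, Ī = 204 087 mm⁴.
Web: 8 × 70, A = 560 mm², y = 35 mm, Ī = 228 667 mm⁴.
Centroid: ȳ = ΣA·y / ΣA = 76.416 mm.
Transfer each piece to the horizontal centroidal axis using Ī + A·d² with d = y − 76.416:
  flange: d = 4.5836 mm → contributes +310 396 mm⁴
  web: d = -41.416 mm → contributes +1 189 243 mm⁴
Total I = 1 499 639 mm⁴.

I_x ≈ 1.50 × 10⁶ mm⁴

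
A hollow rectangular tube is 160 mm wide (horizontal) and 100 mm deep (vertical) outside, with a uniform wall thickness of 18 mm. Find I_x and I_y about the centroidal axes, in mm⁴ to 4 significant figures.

I_x ≈ 1.062 × 10⁷ mm⁴, I_y ≈ 2.396 × 10⁷ mm⁴

Split into non-overlapping primitives; take the origin at the lower-left of the bounding box.
Outer rectangle: 160 × 100, A = 16 000 mm², y = 50 mm, Ī = 13 333 333 mm⁴.
Inner void (subtracted): 124 × 64, A = 7 936 mm², y = 50 mm, Ī = 2 708 821 mm⁴.
By symmetry the centroid is at mid-height, ȳ = 50 mm.
All pieces are centred on the centroidal x-axis, so I = ΣĪ (holes subtracted) = 10 624 512 mm⁴.
Repeating about the centroidal y-axis gives I_y = 23 964 672 mm⁴.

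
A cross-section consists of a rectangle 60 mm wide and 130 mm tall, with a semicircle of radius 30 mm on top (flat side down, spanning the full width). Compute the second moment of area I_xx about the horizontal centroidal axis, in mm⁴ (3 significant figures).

Break the section into simple shapes (no overlaps), measuring from the bottom-left corner of the bounding box.
Rectangular body: 60 × 130, A = 7 800 mm², y = 65 mm, Ī = 10 985 000 mm⁴.
Semicircular cap: semicircle r = 30, A = 1413.7 mm², y = 142.73 mm, Ī = 88 903 mm⁴.
Centroid: ȳ = ΣA·y / ΣA = 76.927 mm.
Transfer each piece to the horizontal centroidal axis using Ī + A·d² with d = y − 76.927:
  rectangular body: d = -11.927 mm → contributes +12 094 568 mm⁴
  semicircular cap: d = 65.805 mm → contributes +6 210 800 mm⁴
Total I = 18 305 367 mm⁴.

I_xx ≈ 1.83 × 10⁷ mm⁴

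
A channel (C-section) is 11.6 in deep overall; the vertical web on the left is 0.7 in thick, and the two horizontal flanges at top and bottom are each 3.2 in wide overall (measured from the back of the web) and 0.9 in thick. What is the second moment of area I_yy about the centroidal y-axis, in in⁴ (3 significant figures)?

Treat the section as a set of non-overlapping primitives; coordinates are from the bounding-box lower-left.
Web: 0.7 × 11.6, A = 8.12 in², x = 0.35 in, Ī = 0.33157 in⁴.
Top flange (beyond web): 2.5 × 0.9, A = 2.25 in², x = 1.95 in, Ī = 1.1719 in⁴.
Bottom flange (beyond web): 2.5 × 0.9, A = 2.25 in², x = 1.95 in, Ī = 1.1719 in⁴.
Centroid: x̄ = ΣA·x / ΣA = 0.92052 in.
Transfer each piece to the centroidal y-axis using Ī + A·d² with d = x − 0.92052:
  web: d = -0.57052 in → contributes +2.9746 in⁴
  top flange (beyond web): d = 1.0295 in → contributes +3.5565 in⁴
  bottom flange (beyond web): d = 1.0295 in → contributes +3.5565 in⁴
Total I = 10.088 in⁴.

I_yy ≈ 10.1 in⁴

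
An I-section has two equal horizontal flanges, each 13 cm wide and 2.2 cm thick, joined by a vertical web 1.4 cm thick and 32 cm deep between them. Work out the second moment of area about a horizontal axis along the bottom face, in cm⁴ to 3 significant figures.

Break the section into simple shapes (no overlaps), measuring from the bottom-left corner of the bounding box.
Bottom flange: 13 × 2.2, A = 28.6 cm², y = 1.1 cm, Ī = 11.535 cm⁴.
Web: 1.4 × 32, A = 44.8 cm², y = 18.2 cm, Ī = 3822.9 cm⁴.
Top flange: 13 × 2.2, A = 28.6 cm², y = 35.3 cm, Ī = 11.535 cm⁴.
Transfer each piece to a horizontal axis along the bottom face using Ī + A·d² with d = y − 0:
  bottom flange: d = 1.1 cm → contributes +46.141 cm⁴
  web: d = 18.2 cm → contributes +18 662 cm⁴
  top flange: d = 35.3 cm → contributes +35 650 cm⁴
Total I = 54 358 cm⁴.

I_base ≈ 5.44 × 10⁴ cm⁴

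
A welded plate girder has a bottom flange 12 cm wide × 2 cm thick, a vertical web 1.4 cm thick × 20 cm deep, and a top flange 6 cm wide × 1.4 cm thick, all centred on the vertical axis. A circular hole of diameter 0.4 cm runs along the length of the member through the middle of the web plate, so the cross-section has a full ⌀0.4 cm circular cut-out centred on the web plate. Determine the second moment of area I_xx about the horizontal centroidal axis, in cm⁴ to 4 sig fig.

I_xx ≈ 4305 cm⁴

Break the section into simple shapes (no overlaps), measuring from the bottom-left corner of the bounding box.
Bottom plate: 12 × 2, A = 24 cm², y = 1 cm, Ī = 8 cm⁴.
Web plate: 1.4 × 20, A = 28 cm², y = 12 cm, Ī = 933.333 cm⁴.
Top plate: 6 × 1.4, A = 8.4 cm², y = 22.7 cm, Ī = 1.372 cm⁴.
Hole (subtracted): ⌀0.4, A = 0.125664 cm², y = 12 cm, Ī = 0.00125664 cm⁴.
Centroid: ȳ = ΣA·y / ΣA = 9.11121 cm.
Transfer each piece to the horizontal centroidal axis using Ī + A·d² with d = y − 9.11121:
  bottom plate: d = -8.11121 cm → contributes +1 587 cm⁴
  web plate: d = 2.88879 cm → contributes +1 167 cm⁴
  top plate: d = 13.5888 cm → contributes +1552.48 cm⁴
  hole: d = 2.88879 cm → contributes −1.04993 cm⁴
Total I = 4305.42 cm⁴.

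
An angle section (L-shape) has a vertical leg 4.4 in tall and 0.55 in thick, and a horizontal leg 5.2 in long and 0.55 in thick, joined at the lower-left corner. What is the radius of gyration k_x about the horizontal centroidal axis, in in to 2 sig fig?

Treat the section as a set of non-overlapping primitives; coordinates are from the bounding-box lower-left.
Vertical leg: 0.55 × 4.4, A = 2.42 in², y = 2.2 in, Ī = 3.904 in⁴.
Horizontal leg (remainder): 4.65 × 0.55, A = 2.558 in², y = 0.275 in, Ī = 0.06447 in⁴.
Centroid: ȳ = ΣA·y / ΣA = 1.211 in.
Transfer each piece to the horizontal centroidal axis using Ī + A·d² with d = y − 1.211:
  vertical leg: d = 0.9891 in → contributes +6.272 in⁴
  horizontal leg (remainder): d = -0.9359 in → contributes +2.305 in⁴
Total I = 8.576 in⁴.
Radius of gyration: k = √(I/A) = √(8.576 / 4.978) = 1.313 in.

k_x ≈ 1.3 in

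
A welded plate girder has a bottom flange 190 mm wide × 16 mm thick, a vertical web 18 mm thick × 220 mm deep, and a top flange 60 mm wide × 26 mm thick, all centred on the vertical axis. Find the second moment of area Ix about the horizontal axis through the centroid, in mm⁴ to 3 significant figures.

Decompose the section into non-overlapping parts with the origin at the bottom-left of its bounding rectangle.
Bottom plate: 190 × 16, A = 3 040 mm², y = 8 mm, Ī = 64 853 mm⁴.
Web plate: 18 × 220, A = 3 960 mm², y = 126 mm, Ī = 15 972 000 mm⁴.
Top plate: 60 × 26, A = 1 560 mm², y = 249 mm, Ī = 87 880 mm⁴.
Centroid: ȳ = ΣA·y / ΣA = 106.51 mm.
Transfer each piece to the horizontal axis through the centroid using Ī + A·d² with d = y − 106.51:
  bottom plate: d = -98.509 mm → contributes +29 565 291 mm⁴
  web plate: d = 19.491 mm → contributes +17 476 347 mm⁴
  top plate: d = 142.49 mm → contributes +31 761 475 mm⁴
Total I = 78 803 113 mm⁴.

Ix ≈ 7.88 × 10⁷ mm⁴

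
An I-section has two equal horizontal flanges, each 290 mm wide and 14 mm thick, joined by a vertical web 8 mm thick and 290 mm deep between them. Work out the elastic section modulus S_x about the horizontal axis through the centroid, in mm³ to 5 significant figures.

Split into non-overlapping primitives; take the origin at the lower-left of the bounding box.
Bottom flange: 290 × 14, A = 4 060 mm², y = 7 mm, Ī = 66313.33 mm⁴.
Web: 8 × 290, A = 2 320 mm², y = 159 mm, Ī = 16 259 333 mm⁴.
Top flange: 290 × 14, A = 4 060 mm², y = 311 mm, Ī = 66313.33 mm⁴.
By symmetry the centroid is at mid-height, ȳ = 159 mm.
Transfer each piece to the horizontal axis through the centroid using Ī + A·d² with d = y − 159:
  bottom flange: d = -152 mm → contributes +93 868 553 mm⁴
  web: d = 0 mm → contributes +16 259 333 mm⁴
  top flange: d = 152 mm → contributes +93 868 553 mm⁴
Total I = 203 996 440 mm⁴.
Extreme fibre distance c = 159 mm; S = I/c = 1 282 996 mm³.

S_x ≈ 1.2830 × 10⁶ mm³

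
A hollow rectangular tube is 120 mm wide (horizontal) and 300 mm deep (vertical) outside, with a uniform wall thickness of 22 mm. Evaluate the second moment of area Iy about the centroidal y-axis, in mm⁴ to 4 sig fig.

Split into non-overlapping primitives; take the origin at the lower-left of the bounding box.
Outer rectangle: 120 × 300, A = 36 000 mm², x = 60 mm, Ī = 43 200 000 mm⁴.
Inner void (subtracted): 76 × 256, A = 19 456 mm², x = 60 mm, Ī = 9 364 821 mm⁴.
By symmetry the centroid is at mid-width, x̄ = 60 mm.
All pieces are centred on the centroidal y-axis, so I = ΣĪ (holes subtracted) = 33 835 179 mm⁴.

Iy ≈ 3.384 × 10⁷ mm⁴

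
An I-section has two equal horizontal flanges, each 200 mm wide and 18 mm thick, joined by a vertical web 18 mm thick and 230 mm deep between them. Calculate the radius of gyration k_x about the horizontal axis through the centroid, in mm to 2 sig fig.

k_x ≈ 110 mm

Break the section into simple shapes (no overlaps), measuring from the bottom-left corner of the bounding box.
Bottom flange: 200 × 18, A = 3 600 mm², y = 9 mm, Ī = 97 200 mm⁴.
Web: 18 × 230, A = 4 140 mm², y = 133 mm, Ī = 18 250 500 mm⁴.
Top flange: 200 × 18, A = 3 600 mm², y = 257 mm, Ī = 97 200 mm⁴.
By symmetry the centroid is at mid-height, ȳ = 133 mm.
Transfer each piece to the horizontal axis through the centroid using Ī + A·d² with d = y − 133:
  bottom flange: d = -124 mm → contributes +55 450 800 mm⁴
  web: d = 0 mm → contributes +18 250 500 mm⁴
  top flange: d = 124 mm → contributes +55 450 800 mm⁴
Total I = 129 152 100 mm⁴.
Radius of gyration: k = √(I/A) = √(129 152 100 / 11 340) = 106.7 mm.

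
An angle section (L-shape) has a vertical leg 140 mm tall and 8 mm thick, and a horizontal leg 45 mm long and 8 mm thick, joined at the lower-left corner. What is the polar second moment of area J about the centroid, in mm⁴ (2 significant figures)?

Break the section into simple shapes (no overlaps), measuring from the bottom-left corner of the bounding box.
Vertical leg: 8 × 140, A = 1 120 mm², y = 70 mm, Ī = 1 829 333 mm⁴.
Horizontal leg (remainder): 37 × 8, A = 296 mm², y = 4 mm, Ī = 1 579 mm⁴.
Centroid: ȳ = ΣA·y / ΣA = 56.2 mm.
Transfer each piece to the centroidal x-axis using Ī + A·d² with d = y − 56.2:
  vertical leg: d = 13.8 mm → contributes +2 042 521 mm⁴
  horizontal leg (remainder): d = -52.2 mm → contributes +808 236 mm⁴
Total I = 2 850 757 mm⁴.
For the y-axis: x̄ = 8.703 mm.
Repeating about the centroidal y-axis gives I_y = 158 267 mm⁴.
Polar second moment: J = I_x + I_y = 3 009 025 mm⁴.

J ≈ 3.0 × 10⁶ mm⁴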